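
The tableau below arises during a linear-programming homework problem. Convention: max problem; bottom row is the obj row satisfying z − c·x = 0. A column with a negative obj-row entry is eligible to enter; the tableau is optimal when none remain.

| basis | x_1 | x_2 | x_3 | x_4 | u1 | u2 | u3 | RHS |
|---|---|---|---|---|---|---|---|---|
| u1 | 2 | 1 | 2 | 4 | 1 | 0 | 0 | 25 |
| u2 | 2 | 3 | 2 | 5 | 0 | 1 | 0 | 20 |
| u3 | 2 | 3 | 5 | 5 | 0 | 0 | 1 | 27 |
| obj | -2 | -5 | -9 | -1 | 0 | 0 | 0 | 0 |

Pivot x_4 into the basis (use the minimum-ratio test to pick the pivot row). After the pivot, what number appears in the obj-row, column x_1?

-8/5

Ratio test on column x_4 — row 1: 25/4 = 25/4; row 2: 20/5 = 4; row 3: 27/5 = 27/5. Minimum is 4 at row 2 (u2 leaves); pivot element 5.
Divide row 2 by 5; eliminate column x_4 from the other rows.
obj-row update in column x_1: -2 − (-1)·(2/5) = -8/5.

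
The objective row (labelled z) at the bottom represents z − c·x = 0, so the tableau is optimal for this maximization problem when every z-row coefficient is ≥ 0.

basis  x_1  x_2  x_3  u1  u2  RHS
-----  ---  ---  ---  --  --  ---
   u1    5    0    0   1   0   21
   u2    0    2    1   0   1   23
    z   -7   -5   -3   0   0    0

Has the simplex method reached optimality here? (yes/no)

The z-row has a negative entry -7 in column x_1, so it is not optimal.

no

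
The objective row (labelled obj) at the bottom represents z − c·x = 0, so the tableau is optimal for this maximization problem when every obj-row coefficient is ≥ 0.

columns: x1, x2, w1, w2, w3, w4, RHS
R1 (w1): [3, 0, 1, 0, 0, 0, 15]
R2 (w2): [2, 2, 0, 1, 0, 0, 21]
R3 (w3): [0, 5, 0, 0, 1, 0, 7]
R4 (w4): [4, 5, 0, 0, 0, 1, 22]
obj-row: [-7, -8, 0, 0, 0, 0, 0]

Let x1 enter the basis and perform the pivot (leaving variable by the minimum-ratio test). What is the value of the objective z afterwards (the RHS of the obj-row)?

35

Ratio test on column x1 — row 1: 15/3 = 5; row 2: 21/2 = 21/2; row 3: entry 0 ≤ 0; row 4: 22/4 = 11/2. Minimum is 5 at row 1 (w1 leaves); pivot element 3.
Pivot on row 1; the obj-row RHS becomes 0 − (-7)·5 = 35.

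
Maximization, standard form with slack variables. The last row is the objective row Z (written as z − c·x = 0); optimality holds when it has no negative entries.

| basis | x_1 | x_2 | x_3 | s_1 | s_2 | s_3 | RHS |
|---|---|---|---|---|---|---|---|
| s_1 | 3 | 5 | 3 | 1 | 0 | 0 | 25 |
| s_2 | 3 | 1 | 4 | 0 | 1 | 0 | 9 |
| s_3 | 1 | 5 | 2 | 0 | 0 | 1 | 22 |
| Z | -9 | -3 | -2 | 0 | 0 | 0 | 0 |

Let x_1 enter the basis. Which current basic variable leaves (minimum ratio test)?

s_2

Column x_1 entries and ratios — s_1: 25/3 = 25/3; s_2: 9/3 = 3; s_3: 22/1 = 22.
Smallest ratio is 3 in the row of s_2, so s_2 leaves.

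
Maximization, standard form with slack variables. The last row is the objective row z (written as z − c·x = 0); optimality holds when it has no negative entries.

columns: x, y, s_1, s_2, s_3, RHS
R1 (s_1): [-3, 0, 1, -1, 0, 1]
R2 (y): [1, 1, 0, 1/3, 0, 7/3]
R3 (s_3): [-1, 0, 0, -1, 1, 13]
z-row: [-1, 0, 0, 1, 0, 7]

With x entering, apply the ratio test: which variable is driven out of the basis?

y

Column x entries and ratios — s_1: -3 ≤ 0, skip; y: (7/3)/1 = 7/3; s_3: -1 ≤ 0, skip.
Smallest ratio is 7/3 in the row of y, so y leaves.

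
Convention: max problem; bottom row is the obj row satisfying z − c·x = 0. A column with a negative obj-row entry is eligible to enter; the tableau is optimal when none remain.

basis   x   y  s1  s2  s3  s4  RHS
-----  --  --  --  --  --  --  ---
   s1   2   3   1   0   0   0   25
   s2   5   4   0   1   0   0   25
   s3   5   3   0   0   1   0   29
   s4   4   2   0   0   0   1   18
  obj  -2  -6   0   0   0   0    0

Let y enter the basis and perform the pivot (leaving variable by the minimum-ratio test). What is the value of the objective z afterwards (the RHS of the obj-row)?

Ratio test on column y — row 1: 25/3 = 25/3; row 2: 25/4 = 25/4; row 3: 29/3 = 29/3; row 4: 18/2 = 9. Minimum is 25/4 at row 2 (s2 leaves); pivot element 4.
Pivot on row 2; the obj-row RHS becomes 0 − (-6)·(25/4) = 75/2.

75/2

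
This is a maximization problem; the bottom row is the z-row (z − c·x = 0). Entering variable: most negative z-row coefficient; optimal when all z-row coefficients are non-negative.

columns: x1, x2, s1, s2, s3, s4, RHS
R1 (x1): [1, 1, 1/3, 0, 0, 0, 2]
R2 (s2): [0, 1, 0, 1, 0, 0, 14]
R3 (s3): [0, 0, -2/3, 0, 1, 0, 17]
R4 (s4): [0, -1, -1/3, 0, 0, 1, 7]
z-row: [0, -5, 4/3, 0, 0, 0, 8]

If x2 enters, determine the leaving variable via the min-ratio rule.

x1

Column x2 entries and ratios — x1: 2/1 = 2; s2: 14/1 = 14; s3: 0 ≤ 0, skip; s4: -1 ≤ 0, skip.
Smallest ratio is 2 in the row of x1, so x1 leaves.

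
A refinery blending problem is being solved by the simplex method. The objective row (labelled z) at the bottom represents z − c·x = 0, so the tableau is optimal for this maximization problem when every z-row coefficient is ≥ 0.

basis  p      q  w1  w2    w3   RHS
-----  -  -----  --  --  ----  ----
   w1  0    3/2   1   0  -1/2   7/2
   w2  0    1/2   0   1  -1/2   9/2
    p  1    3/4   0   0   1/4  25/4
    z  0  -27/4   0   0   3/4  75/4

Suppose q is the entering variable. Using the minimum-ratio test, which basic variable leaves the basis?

w1

Column q entries and ratios — w1: (7/2)/(3/2) = 7/3; w2: (9/2)/(1/2) = 9; p: (25/4)/(3/4) = 25/3.
Smallest ratio is 7/3 in the row of w1, so w1 leaves.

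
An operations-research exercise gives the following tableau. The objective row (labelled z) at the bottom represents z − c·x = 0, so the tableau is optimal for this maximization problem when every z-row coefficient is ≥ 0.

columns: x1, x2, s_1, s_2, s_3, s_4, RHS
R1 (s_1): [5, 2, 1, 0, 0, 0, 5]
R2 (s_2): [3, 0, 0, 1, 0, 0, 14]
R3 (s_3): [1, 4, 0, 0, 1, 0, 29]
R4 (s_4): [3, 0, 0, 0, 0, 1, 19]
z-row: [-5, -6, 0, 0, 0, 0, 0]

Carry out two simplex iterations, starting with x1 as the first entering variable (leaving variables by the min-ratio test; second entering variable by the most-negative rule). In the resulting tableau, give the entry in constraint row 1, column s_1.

1/2

Ratio test on column x1 — row 1: 5/5 = 1; row 2: 14/3 = 14/3; row 3: 29/1 = 29; row 4: 19/3 = 19/3. Minimum is 1 at row 1 (s_1 leaves); pivot element 5.
Divide row 1 by 5; eliminate column x1 from the other rows.
Second iteration: most negative z-row entry is -4 in column x2, so x2 enters.
Ratio test on column x2 — row 1: 1/(2/5) = 5/2; row 2: entry -6/5 ≤ 0; row 3: 28/(18/5) = 70/9; row 4: entry -6/5 ≤ 0. Minimum is 5/2 at row 1 (x1 leaves); pivot element 2/5.
Divide row 1 by 2/5; eliminate column x2 from the other rows.
After both pivots, the entry at constraint row 1, column s_1 is 1/2.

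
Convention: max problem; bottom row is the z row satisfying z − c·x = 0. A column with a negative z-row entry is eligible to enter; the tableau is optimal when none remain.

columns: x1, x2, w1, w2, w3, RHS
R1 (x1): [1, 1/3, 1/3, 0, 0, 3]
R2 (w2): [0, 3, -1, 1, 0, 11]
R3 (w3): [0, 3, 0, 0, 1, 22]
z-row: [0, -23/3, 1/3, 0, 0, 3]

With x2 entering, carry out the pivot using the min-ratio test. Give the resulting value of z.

280/9

Ratio test on column x2 — row 1: 3/(1/3) = 9; row 2: 11/3 = 11/3; row 3: 22/3 = 22/3. Minimum is 11/3 at row 2 (w2 leaves); pivot element 3.
Pivot on row 2; the z-row RHS becomes 3 − (-23/3)·(11/3) = 280/9.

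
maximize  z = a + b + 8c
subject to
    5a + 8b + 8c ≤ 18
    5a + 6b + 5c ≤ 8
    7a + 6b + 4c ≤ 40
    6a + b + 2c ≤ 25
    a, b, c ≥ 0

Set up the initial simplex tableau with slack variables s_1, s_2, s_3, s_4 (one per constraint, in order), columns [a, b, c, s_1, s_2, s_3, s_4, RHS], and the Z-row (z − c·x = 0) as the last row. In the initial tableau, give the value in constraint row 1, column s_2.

0

Slack s_2 belongs to constraint 2; its column is the unit vector e_2, so the entry in row 1 is 0.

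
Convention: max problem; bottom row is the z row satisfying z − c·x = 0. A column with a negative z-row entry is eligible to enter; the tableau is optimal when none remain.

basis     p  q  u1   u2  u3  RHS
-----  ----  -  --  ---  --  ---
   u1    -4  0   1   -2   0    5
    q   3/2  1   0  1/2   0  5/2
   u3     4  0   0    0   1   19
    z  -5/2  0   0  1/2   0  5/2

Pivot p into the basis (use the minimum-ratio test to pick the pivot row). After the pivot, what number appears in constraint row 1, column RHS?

35/3

Ratio test on column p — row 1: entry -4 ≤ 0; row 2: (5/2)/(3/2) = 5/3; row 3: 19/4 = 19/4. Minimum is 5/3 at row 2 (q leaves); pivot element 3/2.
Divide row 2 by 3/2; eliminate column p from the other rows.
Row 1 update in column RHS: 5 − (-4)·(5/3) = 35/3.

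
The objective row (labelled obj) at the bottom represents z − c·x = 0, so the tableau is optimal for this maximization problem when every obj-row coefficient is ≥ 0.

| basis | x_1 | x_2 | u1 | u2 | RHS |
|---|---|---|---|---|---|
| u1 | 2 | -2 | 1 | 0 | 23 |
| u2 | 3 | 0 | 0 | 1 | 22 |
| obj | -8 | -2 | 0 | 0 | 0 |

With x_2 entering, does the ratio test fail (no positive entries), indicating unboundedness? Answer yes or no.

Every constraint-row entry in column x_2 is ≤ 0, so increasing x_2 is unbounded.

yes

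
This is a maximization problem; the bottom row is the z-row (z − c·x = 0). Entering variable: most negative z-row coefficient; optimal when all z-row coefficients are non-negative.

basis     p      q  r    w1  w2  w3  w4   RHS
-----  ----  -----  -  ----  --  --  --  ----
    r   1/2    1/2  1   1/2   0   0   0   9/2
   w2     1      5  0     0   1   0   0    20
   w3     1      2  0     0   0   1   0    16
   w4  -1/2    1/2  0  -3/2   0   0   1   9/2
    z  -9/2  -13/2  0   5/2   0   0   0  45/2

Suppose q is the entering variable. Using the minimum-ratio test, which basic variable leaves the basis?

w2

Column q entries and ratios — r: (9/2)/(1/2) = 9; w2: 20/5 = 4; w3: 16/2 = 8; w4: (9/2)/(1/2) = 9.
Smallest ratio is 4 in the row of w2, so w2 leaves.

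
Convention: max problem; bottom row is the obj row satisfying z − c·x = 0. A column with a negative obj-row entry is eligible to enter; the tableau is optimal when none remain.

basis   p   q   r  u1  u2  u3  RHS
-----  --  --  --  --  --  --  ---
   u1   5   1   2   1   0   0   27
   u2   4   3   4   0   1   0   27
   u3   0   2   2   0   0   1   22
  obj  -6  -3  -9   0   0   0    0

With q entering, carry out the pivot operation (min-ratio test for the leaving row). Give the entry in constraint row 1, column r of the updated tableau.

2/3

Ratio test on column q — row 1: 27/1 = 27; row 2: 27/3 = 9; row 3: 22/2 = 11. Minimum is 9 at row 2 (u2 leaves); pivot element 3.
Divide row 2 by 3; eliminate column q from the other rows.
Row 1 update in column r: 2 − 1·(4/3) = 2/3.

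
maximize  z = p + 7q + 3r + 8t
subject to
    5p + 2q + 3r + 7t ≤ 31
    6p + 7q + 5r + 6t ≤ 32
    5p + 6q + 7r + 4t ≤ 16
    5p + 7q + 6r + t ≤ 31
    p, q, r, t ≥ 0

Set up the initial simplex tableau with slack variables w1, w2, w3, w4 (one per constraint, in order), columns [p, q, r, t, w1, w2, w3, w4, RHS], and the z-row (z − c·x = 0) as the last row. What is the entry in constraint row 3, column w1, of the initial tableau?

0

Slack w1 belongs to constraint 1; its column is the unit vector e_1, so the entry in row 3 is 0.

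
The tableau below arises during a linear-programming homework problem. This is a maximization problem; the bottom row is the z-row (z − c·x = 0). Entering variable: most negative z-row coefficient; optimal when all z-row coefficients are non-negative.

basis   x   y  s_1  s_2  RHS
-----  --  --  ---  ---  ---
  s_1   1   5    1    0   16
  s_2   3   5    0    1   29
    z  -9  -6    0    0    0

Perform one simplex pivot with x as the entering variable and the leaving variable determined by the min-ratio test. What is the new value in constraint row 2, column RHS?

29/3

Ratio test on column x — row 1: 16/1 = 16; row 2: 29/3 = 29/3. Minimum is 29/3 at row 2 (s_2 leaves); pivot element 3.
Divide row 2 by 3; eliminate column x from the other rows.
In the new row 2, the RHS entry is the old entry divided by the pivot: 29/3 = 29/3.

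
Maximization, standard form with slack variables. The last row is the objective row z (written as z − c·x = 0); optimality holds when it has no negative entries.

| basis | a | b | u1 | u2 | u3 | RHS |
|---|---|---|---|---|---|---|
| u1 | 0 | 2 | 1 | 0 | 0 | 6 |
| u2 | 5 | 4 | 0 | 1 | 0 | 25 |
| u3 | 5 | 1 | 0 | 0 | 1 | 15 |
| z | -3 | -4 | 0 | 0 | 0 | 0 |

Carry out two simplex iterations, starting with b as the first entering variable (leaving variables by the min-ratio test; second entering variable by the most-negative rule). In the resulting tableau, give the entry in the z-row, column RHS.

96/5

Ratio test on column b — row 1: 6/2 = 3; row 2: 25/4 = 25/4; row 3: 15/1 = 15. Minimum is 3 at row 1 (u1 leaves); pivot element 2.
Divide row 1 by 2; eliminate column b from the other rows.
Second iteration: most negative z-row entry is -3 in column a, so a enters.
Ratio test on column a — row 1: entry 0 ≤ 0; row 2: 13/5 = 13/5; row 3: 12/5 = 12/5. Minimum is 12/5 at row 3 (u3 leaves); pivot element 5.
Divide row 3 by 5; eliminate column a from the other rows.
After both pivots, the entry at the z-row, column RHS is 96/5.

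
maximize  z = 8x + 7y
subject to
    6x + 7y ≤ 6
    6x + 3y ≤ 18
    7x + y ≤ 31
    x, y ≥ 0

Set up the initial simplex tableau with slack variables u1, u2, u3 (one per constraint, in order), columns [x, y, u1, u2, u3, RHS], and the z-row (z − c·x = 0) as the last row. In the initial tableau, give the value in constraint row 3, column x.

7

Constraint 3 has coefficient 7 on x.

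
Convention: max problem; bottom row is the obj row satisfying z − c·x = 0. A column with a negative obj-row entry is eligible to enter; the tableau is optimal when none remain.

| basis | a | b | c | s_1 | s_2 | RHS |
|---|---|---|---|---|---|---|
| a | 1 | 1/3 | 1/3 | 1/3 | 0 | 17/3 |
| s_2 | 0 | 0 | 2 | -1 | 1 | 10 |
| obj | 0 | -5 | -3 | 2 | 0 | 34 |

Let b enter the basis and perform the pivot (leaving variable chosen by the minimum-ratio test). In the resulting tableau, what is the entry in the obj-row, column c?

2

Ratio test on column b — row 1: (17/3)/(1/3) = 17; row 2: entry 0 ≤ 0. Minimum is 17 at row 1 (a leaves); pivot element 1/3.
Divide row 1 by 1/3; eliminate column b from the other rows.
obj-row update in column c: -3 − (-5)·1 = 2.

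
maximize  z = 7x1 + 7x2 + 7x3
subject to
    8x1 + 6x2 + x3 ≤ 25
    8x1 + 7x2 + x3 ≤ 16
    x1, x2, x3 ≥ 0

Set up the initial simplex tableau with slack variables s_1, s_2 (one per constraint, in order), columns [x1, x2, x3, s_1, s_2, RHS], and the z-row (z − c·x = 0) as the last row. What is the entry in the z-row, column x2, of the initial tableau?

The z-row carries the negated objective coefficients: the x2 entry is -7.

-7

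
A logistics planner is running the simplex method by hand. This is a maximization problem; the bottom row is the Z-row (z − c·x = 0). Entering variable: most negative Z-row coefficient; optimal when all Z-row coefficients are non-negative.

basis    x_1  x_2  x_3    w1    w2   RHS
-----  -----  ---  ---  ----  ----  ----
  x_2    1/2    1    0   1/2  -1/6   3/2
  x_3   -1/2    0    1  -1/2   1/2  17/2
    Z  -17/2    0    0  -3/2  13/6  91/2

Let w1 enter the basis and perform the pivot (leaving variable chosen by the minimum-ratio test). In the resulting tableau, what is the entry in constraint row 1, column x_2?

2

Ratio test on column w1 — row 1: (3/2)/(1/2) = 3; row 2: entry -1/2 ≤ 0. Minimum is 3 at row 1 (x_2 leaves); pivot element 1/2.
Divide row 1 by 1/2; eliminate column w1 from the other rows.
In the new row 1, the x_2 entry is the old entry divided by the pivot: 1/(1/2) = 2.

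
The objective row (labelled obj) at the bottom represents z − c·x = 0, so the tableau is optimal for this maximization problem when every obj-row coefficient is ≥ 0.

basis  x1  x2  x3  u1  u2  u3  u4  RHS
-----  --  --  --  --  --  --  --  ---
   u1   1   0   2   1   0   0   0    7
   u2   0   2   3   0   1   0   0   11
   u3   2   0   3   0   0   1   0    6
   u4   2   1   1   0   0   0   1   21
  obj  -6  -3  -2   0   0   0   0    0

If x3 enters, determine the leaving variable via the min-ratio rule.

u3

Column x3 entries and ratios — u1: 7/2 = 7/2; u2: 11/3 = 11/3; u3: 6/3 = 2; u4: 21/1 = 21.
Smallest ratio is 2 in the row of u3, so u3 leaves.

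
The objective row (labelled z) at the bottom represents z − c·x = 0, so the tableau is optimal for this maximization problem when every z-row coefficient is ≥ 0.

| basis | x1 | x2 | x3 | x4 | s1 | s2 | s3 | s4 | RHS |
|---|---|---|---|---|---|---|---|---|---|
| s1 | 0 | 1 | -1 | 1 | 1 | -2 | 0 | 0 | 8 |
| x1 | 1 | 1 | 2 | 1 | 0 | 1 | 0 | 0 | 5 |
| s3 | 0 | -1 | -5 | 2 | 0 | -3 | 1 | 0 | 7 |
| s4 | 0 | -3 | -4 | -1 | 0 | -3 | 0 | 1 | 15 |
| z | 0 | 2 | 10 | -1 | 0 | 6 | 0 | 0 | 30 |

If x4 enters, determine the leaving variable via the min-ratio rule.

Column x4 entries and ratios — s1: 8/1 = 8; x1: 5/1 = 5; s3: 7/2 = 7/2; s4: -1 ≤ 0, skip.
Smallest ratio is 7/2 in the row of s3, so s3 leaves.

s3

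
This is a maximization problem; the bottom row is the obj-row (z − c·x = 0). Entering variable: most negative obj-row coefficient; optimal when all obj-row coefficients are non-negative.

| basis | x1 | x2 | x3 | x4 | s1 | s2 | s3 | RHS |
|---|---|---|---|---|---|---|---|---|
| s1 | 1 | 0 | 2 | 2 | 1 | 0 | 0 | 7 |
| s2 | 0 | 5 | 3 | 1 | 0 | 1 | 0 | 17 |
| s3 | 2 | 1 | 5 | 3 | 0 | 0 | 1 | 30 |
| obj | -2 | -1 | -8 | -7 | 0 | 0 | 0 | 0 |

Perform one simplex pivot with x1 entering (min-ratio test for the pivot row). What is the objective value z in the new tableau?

Ratio test on column x1 — row 1: 7/1 = 7; row 2: entry 0 ≤ 0; row 3: 30/2 = 15. Minimum is 7 at row 1 (s1 leaves); pivot element 1.
Pivot on row 1; the obj-row RHS becomes 0 − (-2)·7 = 14.

14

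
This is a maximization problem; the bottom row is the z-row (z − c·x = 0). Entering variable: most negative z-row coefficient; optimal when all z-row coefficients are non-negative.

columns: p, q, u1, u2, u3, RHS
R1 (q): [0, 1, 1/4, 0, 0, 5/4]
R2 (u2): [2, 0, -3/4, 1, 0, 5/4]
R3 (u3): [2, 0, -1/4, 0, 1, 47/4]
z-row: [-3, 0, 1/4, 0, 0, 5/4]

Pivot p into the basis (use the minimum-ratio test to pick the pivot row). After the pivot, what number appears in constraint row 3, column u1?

1/2

Ratio test on column p — row 1: entry 0 ≤ 0; row 2: (5/4)/2 = 5/8; row 3: (47/4)/2 = 47/8. Minimum is 5/8 at row 2 (u2 leaves); pivot element 2.
Divide row 2 by 2; eliminate column p from the other rows.
Row 3 update in column u1: -1/4 − 2·(-3/8) = 1/2.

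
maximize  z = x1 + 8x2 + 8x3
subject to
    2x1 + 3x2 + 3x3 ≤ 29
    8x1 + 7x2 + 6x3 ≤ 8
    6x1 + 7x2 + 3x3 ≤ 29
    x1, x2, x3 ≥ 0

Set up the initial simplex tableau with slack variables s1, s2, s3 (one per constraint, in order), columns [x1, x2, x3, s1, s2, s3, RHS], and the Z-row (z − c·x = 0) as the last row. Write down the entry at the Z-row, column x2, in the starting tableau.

The Z-row carries the negated objective coefficients: the x2 entry is -8.

-8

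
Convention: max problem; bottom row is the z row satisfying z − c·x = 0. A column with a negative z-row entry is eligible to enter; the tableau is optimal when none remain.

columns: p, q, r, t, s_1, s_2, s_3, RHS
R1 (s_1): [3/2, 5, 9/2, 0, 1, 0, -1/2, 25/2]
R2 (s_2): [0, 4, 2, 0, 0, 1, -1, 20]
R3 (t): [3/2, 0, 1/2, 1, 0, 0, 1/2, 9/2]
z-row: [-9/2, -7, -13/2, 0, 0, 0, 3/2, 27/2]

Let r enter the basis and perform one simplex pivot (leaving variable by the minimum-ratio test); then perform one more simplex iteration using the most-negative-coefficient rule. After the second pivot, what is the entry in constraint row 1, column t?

-1/4

Ratio test on column r — row 1: (25/2)/(9/2) = 25/9; row 2: 20/2 = 10; row 3: (9/2)/(1/2) = 9. Minimum is 25/9 at row 1 (s_1 leaves); pivot element 9/2.
Divide row 1 by 9/2; eliminate column r from the other rows.
Second iteration: most negative z-row entry is -7/3 in column p, so p enters.
Ratio test on column p — row 1: (25/9)/(1/3) = 25/3; row 2: entry -2/3 ≤ 0; row 3: (28/9)/(4/3) = 7/3. Minimum is 7/3 at row 3 (t leaves); pivot element 4/3.
Divide row 3 by 4/3; eliminate column p from the other rows.
After both pivots, the entry at constraint row 1, column t is -1/4.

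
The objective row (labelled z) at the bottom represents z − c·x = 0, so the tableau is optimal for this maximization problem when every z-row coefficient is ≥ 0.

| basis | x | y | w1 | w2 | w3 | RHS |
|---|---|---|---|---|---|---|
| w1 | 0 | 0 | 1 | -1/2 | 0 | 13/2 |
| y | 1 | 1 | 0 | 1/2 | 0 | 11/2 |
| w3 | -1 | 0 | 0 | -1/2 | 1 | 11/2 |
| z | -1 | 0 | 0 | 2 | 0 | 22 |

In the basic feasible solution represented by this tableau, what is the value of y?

y is basic (row 2); its value is the RHS of that row, 11/2.

11/2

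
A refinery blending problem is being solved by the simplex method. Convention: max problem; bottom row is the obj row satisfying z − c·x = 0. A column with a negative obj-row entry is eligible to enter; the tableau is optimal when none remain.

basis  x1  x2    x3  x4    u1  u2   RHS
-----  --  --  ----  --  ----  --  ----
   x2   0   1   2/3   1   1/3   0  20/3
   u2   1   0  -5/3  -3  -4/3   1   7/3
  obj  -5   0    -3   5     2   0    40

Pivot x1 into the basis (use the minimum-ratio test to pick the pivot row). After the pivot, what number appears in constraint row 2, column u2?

Ratio test on column x1 — row 1: entry 0 ≤ 0; row 2: (7/3)/1 = 7/3. Minimum is 7/3 at row 2 (u2 leaves); pivot element 1.
Divide row 2 by 1; eliminate column x1 from the other rows.
In the new row 2, the u2 entry is the old entry divided by the pivot: 1/1 = 1.

1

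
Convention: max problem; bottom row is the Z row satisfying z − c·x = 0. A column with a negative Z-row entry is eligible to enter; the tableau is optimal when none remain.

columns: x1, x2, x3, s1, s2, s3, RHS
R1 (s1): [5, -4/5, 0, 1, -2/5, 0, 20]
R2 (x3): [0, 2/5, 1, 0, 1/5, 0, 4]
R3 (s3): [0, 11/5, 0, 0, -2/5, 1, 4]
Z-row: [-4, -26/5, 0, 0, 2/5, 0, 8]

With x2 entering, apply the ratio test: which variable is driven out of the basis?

s3

Column x2 entries and ratios — s1: -4/5 ≤ 0, skip; x3: 4/(2/5) = 10; s3: 4/(11/5) = 20/11.
Smallest ratio is 20/11 in the row of s3, so s3 leaves.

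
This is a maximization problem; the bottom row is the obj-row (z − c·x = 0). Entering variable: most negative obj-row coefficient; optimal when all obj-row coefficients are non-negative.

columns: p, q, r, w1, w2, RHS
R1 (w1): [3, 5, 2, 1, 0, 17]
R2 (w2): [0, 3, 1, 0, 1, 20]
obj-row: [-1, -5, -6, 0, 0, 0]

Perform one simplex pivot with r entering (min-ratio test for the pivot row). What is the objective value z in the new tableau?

51

Ratio test on column r — row 1: 17/2 = 17/2; row 2: 20/1 = 20. Minimum is 17/2 at row 1 (w1 leaves); pivot element 2.
Pivot on row 1; the obj-row RHS becomes 0 − (-6)·(17/2) = 51.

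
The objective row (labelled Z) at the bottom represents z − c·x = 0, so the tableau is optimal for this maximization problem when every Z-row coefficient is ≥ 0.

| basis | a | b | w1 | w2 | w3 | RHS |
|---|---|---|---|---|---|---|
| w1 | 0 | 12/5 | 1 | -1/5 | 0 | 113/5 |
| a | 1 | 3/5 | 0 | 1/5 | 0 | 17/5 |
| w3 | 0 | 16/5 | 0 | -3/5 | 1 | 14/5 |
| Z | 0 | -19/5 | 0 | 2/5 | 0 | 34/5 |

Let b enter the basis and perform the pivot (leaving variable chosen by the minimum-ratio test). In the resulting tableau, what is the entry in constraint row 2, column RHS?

Ratio test on column b — row 1: (113/5)/(12/5) = 113/12; row 2: (17/5)/(3/5) = 17/3; row 3: (14/5)/(16/5) = 7/8. Minimum is 7/8 at row 3 (w3 leaves); pivot element 16/5.
Divide row 3 by 16/5; eliminate column b from the other rows.
Row 2 update in column RHS: 17/5 − (3/5)·(7/8) = 23/8.

23/8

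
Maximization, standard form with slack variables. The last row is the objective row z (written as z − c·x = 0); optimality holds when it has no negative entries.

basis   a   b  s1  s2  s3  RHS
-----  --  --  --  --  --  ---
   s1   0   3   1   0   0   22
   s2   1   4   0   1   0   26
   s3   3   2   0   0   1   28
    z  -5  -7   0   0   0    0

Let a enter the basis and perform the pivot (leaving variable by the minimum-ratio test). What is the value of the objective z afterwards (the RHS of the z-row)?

Ratio test on column a — row 1: entry 0 ≤ 0; row 2: 26/1 = 26; row 3: 28/3 = 28/3. Minimum is 28/3 at row 3 (s3 leaves); pivot element 3.
Pivot on row 3; the z-row RHS becomes 0 − (-5)·(28/3) = 140/3.

140/3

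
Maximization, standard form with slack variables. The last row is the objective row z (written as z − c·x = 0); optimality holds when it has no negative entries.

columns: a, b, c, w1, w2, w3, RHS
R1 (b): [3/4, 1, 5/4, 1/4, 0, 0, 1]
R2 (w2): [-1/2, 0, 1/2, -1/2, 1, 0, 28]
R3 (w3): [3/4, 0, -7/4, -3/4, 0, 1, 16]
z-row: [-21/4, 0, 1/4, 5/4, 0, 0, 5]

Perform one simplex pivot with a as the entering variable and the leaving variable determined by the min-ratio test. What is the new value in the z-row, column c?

9

Ratio test on column a — row 1: 1/(3/4) = 4/3; row 2: entry -1/2 ≤ 0; row 3: 16/(3/4) = 64/3. Minimum is 4/3 at row 1 (b leaves); pivot element 3/4.
Divide row 1 by 3/4; eliminate column a from the other rows.
z-row update in column c: 1/4 − (-21/4)·(5/3) = 9.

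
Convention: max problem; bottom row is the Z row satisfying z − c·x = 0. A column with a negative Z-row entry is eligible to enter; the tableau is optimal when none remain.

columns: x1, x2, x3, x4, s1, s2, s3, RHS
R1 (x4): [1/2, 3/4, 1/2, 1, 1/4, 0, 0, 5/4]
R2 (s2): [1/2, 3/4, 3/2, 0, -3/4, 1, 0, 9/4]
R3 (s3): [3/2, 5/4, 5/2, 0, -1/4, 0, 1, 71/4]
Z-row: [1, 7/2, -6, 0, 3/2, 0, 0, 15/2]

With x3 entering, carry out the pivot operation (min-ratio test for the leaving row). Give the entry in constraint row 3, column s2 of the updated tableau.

Ratio test on column x3 — row 1: (5/4)/(1/2) = 5/2; row 2: (9/4)/(3/2) = 3/2; row 3: (71/4)/(5/2) = 71/10. Minimum is 3/2 at row 2 (s2 leaves); pivot element 3/2.
Divide row 2 by 3/2; eliminate column x3 from the other rows.
Row 3 update in column s2: 0 − (5/2)·(2/3) = -5/3.

-5/3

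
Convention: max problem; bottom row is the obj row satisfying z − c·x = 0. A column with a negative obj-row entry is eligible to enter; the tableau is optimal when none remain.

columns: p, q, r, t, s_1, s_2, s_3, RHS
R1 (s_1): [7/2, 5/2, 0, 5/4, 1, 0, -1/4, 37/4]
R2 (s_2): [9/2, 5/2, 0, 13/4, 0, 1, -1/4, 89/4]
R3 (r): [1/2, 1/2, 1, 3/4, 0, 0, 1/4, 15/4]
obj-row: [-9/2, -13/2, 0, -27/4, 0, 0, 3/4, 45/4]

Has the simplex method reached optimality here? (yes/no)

The obj-row has a negative entry -27/4 in column t, so it is not optimal.

no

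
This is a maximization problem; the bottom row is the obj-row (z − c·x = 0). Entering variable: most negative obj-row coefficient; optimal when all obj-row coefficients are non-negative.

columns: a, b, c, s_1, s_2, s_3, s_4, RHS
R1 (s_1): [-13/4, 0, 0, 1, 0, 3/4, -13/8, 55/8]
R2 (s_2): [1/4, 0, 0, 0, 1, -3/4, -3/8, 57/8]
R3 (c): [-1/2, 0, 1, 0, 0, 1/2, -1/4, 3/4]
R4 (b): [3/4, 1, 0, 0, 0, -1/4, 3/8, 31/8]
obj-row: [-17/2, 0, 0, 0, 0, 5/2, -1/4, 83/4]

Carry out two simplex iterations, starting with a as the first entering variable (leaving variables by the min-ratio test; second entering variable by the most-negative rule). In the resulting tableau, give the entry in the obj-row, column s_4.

4

Ratio test on column a — row 1: entry -13/4 ≤ 0; row 2: (57/8)/(1/4) = 57/2; row 3: entry -1/2 ≤ 0; row 4: (31/8)/(3/4) = 31/6. Minimum is 31/6 at row 4 (b leaves); pivot element 3/4.
Divide row 4 by 3/4; eliminate column a from the other rows.
Second iteration: most negative obj-row entry is -1/3 in column s_3, so s_3 enters.
Ratio test on column s_3 — row 1: entry -1/3 ≤ 0; row 2: entry -2/3 ≤ 0; row 3: (10/3)/(1/3) = 10; row 4: entry -1/3 ≤ 0. Minimum is 10 at row 3 (c leaves); pivot element 1/3.
Divide row 3 by 1/3; eliminate column s_3 from the other rows.
After both pivots, the entry at the obj-row, column s_4 is 4.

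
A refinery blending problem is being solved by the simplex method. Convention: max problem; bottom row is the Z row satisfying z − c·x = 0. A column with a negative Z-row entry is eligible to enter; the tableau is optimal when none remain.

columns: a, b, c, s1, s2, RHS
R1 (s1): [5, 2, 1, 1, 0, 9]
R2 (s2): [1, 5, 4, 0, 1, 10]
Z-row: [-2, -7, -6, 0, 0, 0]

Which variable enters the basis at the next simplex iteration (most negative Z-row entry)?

b

Negative Z-row entries: a: -2, b: -7, c: -6.
The most negative is -7 in column b, so b enters.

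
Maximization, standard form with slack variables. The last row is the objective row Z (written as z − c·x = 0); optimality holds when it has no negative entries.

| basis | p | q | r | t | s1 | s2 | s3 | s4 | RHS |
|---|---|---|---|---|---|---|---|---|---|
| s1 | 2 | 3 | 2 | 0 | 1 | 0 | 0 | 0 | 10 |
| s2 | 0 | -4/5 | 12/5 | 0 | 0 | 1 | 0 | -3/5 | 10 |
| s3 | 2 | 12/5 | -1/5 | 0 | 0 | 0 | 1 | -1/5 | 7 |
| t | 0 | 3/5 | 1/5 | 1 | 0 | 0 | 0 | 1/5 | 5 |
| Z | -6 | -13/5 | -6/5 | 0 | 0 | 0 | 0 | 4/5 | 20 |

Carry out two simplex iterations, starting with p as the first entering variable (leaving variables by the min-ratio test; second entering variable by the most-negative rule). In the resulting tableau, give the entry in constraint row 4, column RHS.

Ratio test on column p — row 1: 10/2 = 5; row 2: entry 0 ≤ 0; row 3: 7/2 = 7/2; row 4: entry 0 ≤ 0. Minimum is 7/2 at row 3 (s3 leaves); pivot element 2.
Divide row 3 by 2; eliminate column p from the other rows.
Second iteration: most negative Z-row entry is -9/5 in column r, so r enters.
Ratio test on column r — row 1: 3/(11/5) = 15/11; row 2: 10/(12/5) = 25/6; row 3: entry -1/10 ≤ 0; row 4: 5/(1/5) = 25. Minimum is 15/11 at row 1 (s1 leaves); pivot element 11/5.
Divide row 1 by 11/5; eliminate column r from the other rows.
After both pivots, the entry at constraint row 4, column RHS is 52/11.

52/11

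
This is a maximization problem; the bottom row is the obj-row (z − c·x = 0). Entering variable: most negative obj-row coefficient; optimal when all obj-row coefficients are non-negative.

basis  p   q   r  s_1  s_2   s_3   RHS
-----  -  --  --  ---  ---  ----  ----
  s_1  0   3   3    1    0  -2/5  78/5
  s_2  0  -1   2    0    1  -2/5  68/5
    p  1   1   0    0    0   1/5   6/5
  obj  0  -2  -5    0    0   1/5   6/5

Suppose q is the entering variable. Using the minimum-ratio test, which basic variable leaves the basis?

Column q entries and ratios — s_1: (78/5)/3 = 26/5; s_2: -1 ≤ 0, skip; p: (6/5)/1 = 6/5.
Smallest ratio is 6/5 in the row of p, so p leaves.

p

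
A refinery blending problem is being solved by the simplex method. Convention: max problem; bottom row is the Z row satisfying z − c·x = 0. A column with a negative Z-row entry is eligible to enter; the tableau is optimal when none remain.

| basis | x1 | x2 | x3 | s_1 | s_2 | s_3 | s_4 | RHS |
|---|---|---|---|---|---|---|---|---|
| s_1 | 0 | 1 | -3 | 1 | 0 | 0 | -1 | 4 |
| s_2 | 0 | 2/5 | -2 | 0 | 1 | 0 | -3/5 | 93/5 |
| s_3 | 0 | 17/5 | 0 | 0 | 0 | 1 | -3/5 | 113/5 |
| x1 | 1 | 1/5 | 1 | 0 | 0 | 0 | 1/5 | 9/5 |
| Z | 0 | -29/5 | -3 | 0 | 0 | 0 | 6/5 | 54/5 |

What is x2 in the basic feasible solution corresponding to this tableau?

x2 is not in the basis, so in the current basic feasible solution x2 = 0.

0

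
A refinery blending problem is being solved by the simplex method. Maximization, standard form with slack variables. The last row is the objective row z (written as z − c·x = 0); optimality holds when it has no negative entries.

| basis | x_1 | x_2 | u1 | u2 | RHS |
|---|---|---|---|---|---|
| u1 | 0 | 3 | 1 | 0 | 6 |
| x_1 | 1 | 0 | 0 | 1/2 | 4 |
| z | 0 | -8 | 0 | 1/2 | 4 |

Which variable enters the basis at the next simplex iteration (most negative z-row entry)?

Negative z-row entries: x_2: -8.
The most negative is -8 in column x_2, so x_2 enters.

x_2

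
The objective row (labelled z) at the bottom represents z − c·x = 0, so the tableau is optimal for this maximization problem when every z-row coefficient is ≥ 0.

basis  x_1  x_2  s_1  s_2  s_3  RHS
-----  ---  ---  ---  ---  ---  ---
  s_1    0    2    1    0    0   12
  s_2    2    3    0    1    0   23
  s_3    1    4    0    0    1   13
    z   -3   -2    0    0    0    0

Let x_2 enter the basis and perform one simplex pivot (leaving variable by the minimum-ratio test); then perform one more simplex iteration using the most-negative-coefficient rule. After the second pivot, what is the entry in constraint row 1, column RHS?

Ratio test on column x_2 — row 1: 12/2 = 6; row 2: 23/3 = 23/3; row 3: 13/4 = 13/4. Minimum is 13/4 at row 3 (s_3 leaves); pivot element 4.
Divide row 3 by 4; eliminate column x_2 from the other rows.
Second iteration: most negative z-row entry is -5/2 in column x_1, so x_1 enters.
Ratio test on column x_1 — row 1: entry -1/2 ≤ 0; row 2: (53/4)/(5/4) = 53/5; row 3: (13/4)/(1/4) = 13. Minimum is 53/5 at row 2 (s_2 leaves); pivot element 5/4.
Divide row 2 by 5/4; eliminate column x_1 from the other rows.
After both pivots, the entry at constraint row 1, column RHS is 54/5.

54/5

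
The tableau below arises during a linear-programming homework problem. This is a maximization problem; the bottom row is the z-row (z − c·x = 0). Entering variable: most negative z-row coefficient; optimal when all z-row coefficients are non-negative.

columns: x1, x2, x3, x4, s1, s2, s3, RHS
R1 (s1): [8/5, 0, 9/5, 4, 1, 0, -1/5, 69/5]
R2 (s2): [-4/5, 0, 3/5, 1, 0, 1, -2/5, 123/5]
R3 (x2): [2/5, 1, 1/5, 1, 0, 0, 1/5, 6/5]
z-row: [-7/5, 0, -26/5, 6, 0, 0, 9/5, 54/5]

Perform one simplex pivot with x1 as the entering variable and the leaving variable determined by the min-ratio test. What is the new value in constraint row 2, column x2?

Ratio test on column x1 — row 1: (69/5)/(8/5) = 69/8; row 2: entry -4/5 ≤ 0; row 3: (6/5)/(2/5) = 3. Minimum is 3 at row 3 (x2 leaves); pivot element 2/5.
Divide row 3 by 2/5; eliminate column x1 from the other rows.
Row 2 update in column x2: 0 − (-4/5)·(5/2) = 2.

2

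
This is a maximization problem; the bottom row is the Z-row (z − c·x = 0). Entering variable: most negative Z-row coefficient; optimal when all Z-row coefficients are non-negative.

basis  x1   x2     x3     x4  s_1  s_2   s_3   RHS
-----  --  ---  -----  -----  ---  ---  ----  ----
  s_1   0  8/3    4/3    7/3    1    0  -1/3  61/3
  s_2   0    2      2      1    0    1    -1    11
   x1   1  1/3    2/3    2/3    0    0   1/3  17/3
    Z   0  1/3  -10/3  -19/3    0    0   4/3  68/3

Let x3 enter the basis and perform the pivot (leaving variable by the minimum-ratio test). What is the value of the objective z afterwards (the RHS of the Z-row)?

Ratio test on column x3 — row 1: (61/3)/(4/3) = 61/4; row 2: 11/2 = 11/2; row 3: (17/3)/(2/3) = 17/2. Minimum is 11/2 at row 2 (s_2 leaves); pivot element 2.
Pivot on row 2; the Z-row RHS becomes 68/3 − (-10/3)·(11/2) = 41.

41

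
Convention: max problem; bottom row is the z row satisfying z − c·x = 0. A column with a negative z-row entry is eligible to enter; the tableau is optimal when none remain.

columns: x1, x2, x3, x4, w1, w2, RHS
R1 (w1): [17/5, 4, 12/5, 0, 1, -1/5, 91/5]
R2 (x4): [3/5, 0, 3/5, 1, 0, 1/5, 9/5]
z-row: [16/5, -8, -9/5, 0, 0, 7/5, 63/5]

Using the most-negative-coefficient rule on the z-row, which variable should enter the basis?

Negative z-row entries: x2: -8, x3: -9/5.
The most negative is -8 in column x2, so x2 enters.

x2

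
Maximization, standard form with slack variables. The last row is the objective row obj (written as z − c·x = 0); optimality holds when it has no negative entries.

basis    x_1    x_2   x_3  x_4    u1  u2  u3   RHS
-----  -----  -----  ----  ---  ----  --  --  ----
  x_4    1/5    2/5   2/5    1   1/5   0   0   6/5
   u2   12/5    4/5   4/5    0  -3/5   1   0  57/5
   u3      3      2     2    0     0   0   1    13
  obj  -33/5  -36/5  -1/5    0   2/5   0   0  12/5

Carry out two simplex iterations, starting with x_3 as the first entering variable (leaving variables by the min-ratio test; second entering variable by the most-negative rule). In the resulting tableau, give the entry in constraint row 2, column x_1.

2

Ratio test on column x_3 — row 1: (6/5)/(2/5) = 3; row 2: (57/5)/(4/5) = 57/4; row 3: 13/2 = 13/2. Minimum is 3 at row 1 (x_4 leaves); pivot element 2/5.
Divide row 1 by 2/5; eliminate column x_3 from the other rows.
Second iteration: most negative obj-row entry is -7 in column x_2, so x_2 enters.
Ratio test on column x_2 — row 1: 3/1 = 3; row 2: entry 0 ≤ 0; row 3: entry 0 ≤ 0. Minimum is 3 at row 1 (x_3 leaves); pivot element 1.
Divide row 1 by 1; eliminate column x_2 from the other rows.
After both pivots, the entry at constraint row 2, column x_1 is 2.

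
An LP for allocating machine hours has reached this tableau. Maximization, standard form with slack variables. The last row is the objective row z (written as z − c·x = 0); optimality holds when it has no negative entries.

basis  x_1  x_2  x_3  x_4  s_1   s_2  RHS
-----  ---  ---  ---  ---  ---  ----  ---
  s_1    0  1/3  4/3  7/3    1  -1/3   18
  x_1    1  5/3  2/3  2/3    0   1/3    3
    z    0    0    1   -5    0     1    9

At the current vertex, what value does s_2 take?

s_2 is not in the basis, so in the current basic feasible solution s_2 = 0.

0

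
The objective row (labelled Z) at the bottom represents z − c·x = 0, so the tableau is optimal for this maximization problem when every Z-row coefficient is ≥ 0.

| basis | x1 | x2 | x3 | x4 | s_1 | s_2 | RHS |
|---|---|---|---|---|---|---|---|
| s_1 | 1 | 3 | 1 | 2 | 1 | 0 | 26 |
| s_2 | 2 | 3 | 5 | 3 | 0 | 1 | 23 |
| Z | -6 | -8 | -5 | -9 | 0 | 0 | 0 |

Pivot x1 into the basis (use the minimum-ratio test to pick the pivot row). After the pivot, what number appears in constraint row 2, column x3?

5/2

Ratio test on column x1 — row 1: 26/1 = 26; row 2: 23/2 = 23/2. Minimum is 23/2 at row 2 (s_2 leaves); pivot element 2.
Divide row 2 by 2; eliminate column x1 from the other rows.
In the new row 2, the x3 entry is the old entry divided by the pivot: 5/2 = 5/2.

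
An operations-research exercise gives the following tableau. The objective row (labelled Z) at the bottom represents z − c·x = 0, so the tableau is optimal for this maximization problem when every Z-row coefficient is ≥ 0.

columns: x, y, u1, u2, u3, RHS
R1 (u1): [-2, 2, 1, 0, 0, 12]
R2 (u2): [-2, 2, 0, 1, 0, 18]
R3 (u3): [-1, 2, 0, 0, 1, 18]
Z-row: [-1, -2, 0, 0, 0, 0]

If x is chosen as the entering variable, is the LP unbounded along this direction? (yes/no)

Every constraint-row entry in column x is ≤ 0, so increasing x is unbounded.

yes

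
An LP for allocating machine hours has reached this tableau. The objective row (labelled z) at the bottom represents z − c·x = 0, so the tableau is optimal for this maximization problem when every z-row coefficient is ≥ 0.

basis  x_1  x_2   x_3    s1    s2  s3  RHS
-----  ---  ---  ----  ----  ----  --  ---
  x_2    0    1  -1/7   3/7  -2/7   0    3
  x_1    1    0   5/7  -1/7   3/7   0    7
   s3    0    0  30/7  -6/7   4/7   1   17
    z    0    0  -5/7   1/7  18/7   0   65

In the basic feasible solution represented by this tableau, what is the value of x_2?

3

x_2 is basic (row 1); its value is the RHS of that row, 3.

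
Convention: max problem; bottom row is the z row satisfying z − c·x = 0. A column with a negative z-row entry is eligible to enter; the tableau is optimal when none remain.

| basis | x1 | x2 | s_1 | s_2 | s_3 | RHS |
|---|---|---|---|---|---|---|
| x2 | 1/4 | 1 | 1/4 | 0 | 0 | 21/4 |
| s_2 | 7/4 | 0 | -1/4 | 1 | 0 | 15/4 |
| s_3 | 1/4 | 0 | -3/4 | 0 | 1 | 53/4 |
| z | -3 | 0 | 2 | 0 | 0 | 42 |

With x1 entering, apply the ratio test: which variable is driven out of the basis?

Column x1 entries and ratios — x2: (21/4)/(1/4) = 21; s_2: (15/4)/(7/4) = 15/7; s_3: (53/4)/(1/4) = 53.
Smallest ratio is 15/7 in the row of s_2, so s_2 leaves.

s_2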